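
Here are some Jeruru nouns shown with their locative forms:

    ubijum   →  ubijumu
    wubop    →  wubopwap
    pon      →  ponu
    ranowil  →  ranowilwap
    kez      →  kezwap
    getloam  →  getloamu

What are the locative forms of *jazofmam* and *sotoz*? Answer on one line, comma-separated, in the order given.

The suffix is conditioned by the final consonant: -u when the stem ends in a nasal (*ubijum*, *pon*, *getloam*); -wap when the stem ends in a non-nasal consonant (*wubop*, *ranowil*, *kez*).
The final consonant of *jazofmam* is /m/, which is a nasal, so the suffix is -u, giving *jazofmamu*.
*sotoz* — final consonant /z/ (non-nasal) → -wap → *sotozwap*.

jazofmamu, sotozwap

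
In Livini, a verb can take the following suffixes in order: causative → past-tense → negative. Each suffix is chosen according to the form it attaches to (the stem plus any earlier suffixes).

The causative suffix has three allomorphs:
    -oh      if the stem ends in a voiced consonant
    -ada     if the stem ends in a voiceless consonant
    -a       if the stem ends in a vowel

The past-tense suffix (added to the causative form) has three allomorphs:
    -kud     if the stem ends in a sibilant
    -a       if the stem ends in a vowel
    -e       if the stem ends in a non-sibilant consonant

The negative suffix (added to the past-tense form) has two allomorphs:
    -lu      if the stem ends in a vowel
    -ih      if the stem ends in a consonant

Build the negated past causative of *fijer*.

fijerohelu

The final sound of *fijer* is /r/, which is a voiced consonant, so the causative suffix is -oh, giving *fijeroh*.
Since the final sound of the causative form *fijeroh* is /h/ (a non-sibilant consonant), it takes -e, giving *fijerohe*.
The past-tense form *fijerohe* — final sound /e/ (a vowel) → -lu → *fijerohelu*.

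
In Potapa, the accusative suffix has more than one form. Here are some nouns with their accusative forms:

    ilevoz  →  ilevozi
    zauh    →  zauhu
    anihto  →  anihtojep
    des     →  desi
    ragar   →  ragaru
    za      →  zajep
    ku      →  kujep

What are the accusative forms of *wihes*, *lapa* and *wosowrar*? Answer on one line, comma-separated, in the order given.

wihesi, lapajep, wosowraru

The alternation tracks the final sound of the stem — -i when the stem ends in a sibilant (*ilevoz*, *des*); -u when the stem ends in a non-sibilant consonant (*zauh*, *ragar*); -jep when the stem ends in a vowel (*anihto*, *za*, *ku*).
Since the final sound of *wihes* is /s/ (a sibilant), it takes -i, giving *wihesi*.
The final sound of *lapa* is /a/, which is a vowel, so the suffix is -jep, giving *lapajep*.
Since the final sound of *wosowrar* is /r/ (a non-sibilant consonant), it takes -u, giving *wosowraru*.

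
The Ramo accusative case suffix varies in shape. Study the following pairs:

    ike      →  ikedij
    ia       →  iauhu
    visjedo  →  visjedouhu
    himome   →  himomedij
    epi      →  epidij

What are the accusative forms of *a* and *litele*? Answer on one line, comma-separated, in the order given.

Looking at the last vowel of each stem: -dij when the last vowel of the stem is a front vowel (*ike*, *himome*, *epi*); -uhu when the last vowel of the stem is a back vowel (*ia*, *visjedo*).
*a* — last vowel /a/ (a back vowel) → -uhu → *auhu*.
*litele* — last vowel /e/ (a front vowel) → -dij → *liteledij*.

auhu, liteledij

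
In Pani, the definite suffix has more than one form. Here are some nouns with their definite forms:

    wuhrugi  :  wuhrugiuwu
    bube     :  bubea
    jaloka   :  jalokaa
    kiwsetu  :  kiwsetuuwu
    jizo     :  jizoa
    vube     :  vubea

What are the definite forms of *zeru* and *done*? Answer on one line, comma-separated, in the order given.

zeruuwu, donea

The suffix is conditioned by the last vowel: -uwu when the last vowel of the stem is a high vowel (*wuhrugi*, *kiwsetu*); -a when the last vowel of the stem is a non-high vowel (*bube*, *jaloka*, *jizo*, *vube*).
*zeru*: last vowel = /u/, a high vowel → -uwu → *zeruuwu*.
*done*: last vowel = /e/, a non-high vowel → -a → *donea*.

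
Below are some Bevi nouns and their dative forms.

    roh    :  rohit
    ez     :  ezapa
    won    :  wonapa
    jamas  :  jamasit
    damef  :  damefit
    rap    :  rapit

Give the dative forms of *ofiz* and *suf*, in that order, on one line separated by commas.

ofizapa, sufit

The alternation tracks the final consonant of the stem — -it when the stem ends in a voiceless consonant (*roh*, *jamas*, *damef*, *rap*); -apa when the stem ends in a voiced consonant (*ez*, *won*).
Since the final consonant of *ofiz* is /z/ (voiced), it takes -apa, giving *ofizapa*.
*suf*: final consonant = /f/, voiceless → -it → *sufit*.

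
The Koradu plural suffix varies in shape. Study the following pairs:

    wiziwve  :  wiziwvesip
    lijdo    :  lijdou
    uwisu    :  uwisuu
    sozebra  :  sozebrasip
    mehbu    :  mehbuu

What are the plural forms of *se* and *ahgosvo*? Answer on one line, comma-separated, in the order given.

The pattern is rounding harmony: -u when the last vowel of the stem is a rounded vowel (*lijdo*, *uwisu*, *mehbu*); -sip when the last vowel of the stem is an unrounded vowel (*wiziwve*, *sozebra*).
The last vowel of *se* is /e/, which is an unrounded vowel, so the suffix is -sip, giving *sesip*.
*ahgosvo* — last vowel /o/ (a rounded vowel) → -u → *ahgosvou*.

sesip, ahgosvou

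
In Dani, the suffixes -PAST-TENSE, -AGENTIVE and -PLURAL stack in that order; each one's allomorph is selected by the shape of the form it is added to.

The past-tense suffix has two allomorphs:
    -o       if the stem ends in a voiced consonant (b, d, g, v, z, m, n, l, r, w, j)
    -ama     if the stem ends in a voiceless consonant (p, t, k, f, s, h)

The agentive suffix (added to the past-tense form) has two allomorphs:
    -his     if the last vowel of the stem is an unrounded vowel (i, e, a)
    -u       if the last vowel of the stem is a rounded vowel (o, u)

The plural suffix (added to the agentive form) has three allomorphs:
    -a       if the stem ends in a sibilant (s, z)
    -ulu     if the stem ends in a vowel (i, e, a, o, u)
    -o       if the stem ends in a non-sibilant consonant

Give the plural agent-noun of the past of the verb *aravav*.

The final consonant of *aravav* is /v/, which is voiced, so the past-tense suffix is -o, giving *aravavo*.
The past-tense form *aravavo* — last vowel /o/ (a rounded vowel) → -u → *aravavou*.
The final sound of the agentive form *aravavou* is /u/, which is a vowel, so the plural suffix is -ulu, giving *aravavouulu*.

aravavouulu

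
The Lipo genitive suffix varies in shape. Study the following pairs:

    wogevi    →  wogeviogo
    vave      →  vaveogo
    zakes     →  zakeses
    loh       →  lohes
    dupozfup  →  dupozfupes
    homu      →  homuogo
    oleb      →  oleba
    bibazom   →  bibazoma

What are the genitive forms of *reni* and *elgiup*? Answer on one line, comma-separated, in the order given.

reniogo, elgiupes

Looking at the final sound of each stem: -es when the stem ends in a voiceless consonant (*zakes*, *loh*, *dupozfup*); -a when the stem ends in a voiced consonant (*oleb*, *bibazom*); -ogo when the stem ends in a vowel (*wogevi*, *vave*, *homu*).
The final sound of *reni* is /i/, which is a vowel, so the suffix is -ogo, giving *reniogo*.
Since the final sound of *elgiup* is /p/ (a voiceless consonant), it takes -es, giving *elgiupes*.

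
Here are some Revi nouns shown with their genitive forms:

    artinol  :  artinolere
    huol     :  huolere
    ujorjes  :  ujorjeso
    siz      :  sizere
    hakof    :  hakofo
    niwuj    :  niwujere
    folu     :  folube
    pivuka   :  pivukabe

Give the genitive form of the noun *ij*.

The alternation tracks the final sound of the stem — -o when the stem ends in a voiceless consonant (*ujorjes*, *hakof*); -ere when the stem ends in a voiced consonant (*artinol*, *huol*, *siz*, *niwuj*); -be when the stem ends in a vowel (*folu*, *pivuka*).
Since the final sound of *ij* is /j/ (a voiced consonant), it takes -ere, giving *ijere*.

ijere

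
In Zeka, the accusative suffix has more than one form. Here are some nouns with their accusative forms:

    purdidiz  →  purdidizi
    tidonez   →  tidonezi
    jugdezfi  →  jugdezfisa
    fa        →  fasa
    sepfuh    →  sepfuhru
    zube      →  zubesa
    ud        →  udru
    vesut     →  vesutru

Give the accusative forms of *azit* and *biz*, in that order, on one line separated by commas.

azitru, bizi

The suffix is conditioned by the final sound: -i when the stem ends in a sibilant (*purdidiz*, *tidonez*); -ru when the stem ends in a non-sibilant consonant (*sepfuh*, *ud*, *vesut*); -sa when the stem ends in a vowel (*jugdezfi*, *fa*, *zube*).
Since the final sound of *azit* is /t/ (a non-sibilant consonant), it takes -ru, giving *azitru*.
The final sound of *biz* is /z/, which is a sibilant, so the suffix is -i, giving *bizi*.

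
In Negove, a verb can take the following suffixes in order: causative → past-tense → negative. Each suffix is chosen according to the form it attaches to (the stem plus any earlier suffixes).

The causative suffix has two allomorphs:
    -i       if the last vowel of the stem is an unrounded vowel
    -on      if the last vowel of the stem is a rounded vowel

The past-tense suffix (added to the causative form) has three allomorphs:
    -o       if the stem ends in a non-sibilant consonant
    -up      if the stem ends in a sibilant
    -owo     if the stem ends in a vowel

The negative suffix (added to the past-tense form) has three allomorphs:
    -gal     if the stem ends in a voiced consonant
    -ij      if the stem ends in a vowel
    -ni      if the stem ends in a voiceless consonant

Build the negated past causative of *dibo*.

*dibo*: last vowel = /o/, a rounded vowel → -on → *diboon*.
The causative form *diboon* — final sound /n/ (a non-sibilant consonant) → -o → *diboono*.
The past-tense form *diboono*: final sound = /o/, a vowel → -ij → *diboonoij*.

diboonoij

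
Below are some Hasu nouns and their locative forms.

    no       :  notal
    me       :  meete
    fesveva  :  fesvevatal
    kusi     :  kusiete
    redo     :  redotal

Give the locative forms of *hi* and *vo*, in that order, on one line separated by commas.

Looking at the last vowel of each stem: -ete when the last vowel of the stem is a front vowel (*me*, *kusi*); -tal when the last vowel of the stem is a back vowel (*no*, *fesveva*, *redo*).
*hi* — last vowel /i/ (a front vowel) → -ete → *hiete*.
*vo*: last vowel = /o/, a back vowel → -tal → *votal*.

hiete, votal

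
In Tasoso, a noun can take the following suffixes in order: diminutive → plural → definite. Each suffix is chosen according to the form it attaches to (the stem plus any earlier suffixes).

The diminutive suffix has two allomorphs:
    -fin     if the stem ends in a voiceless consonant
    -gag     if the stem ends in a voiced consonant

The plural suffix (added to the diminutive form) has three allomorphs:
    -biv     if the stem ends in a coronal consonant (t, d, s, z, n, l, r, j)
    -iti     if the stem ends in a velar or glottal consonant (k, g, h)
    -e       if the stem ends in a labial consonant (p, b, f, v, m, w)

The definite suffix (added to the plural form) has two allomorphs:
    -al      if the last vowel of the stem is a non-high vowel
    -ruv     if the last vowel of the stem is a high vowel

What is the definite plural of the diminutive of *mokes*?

mokesfinbivruv

Since the final consonant of *mokes* is /s/ (voiceless), it takes -fin, giving *mokesfin*.
The diminutive form *mokesfin*: final consonant = /n/, coronal → -biv → *mokesfinbiv*.
The plural form *mokesfinbiv* — last vowel /i/ (a high vowel) → -ruv → *mokesfinbivruv*.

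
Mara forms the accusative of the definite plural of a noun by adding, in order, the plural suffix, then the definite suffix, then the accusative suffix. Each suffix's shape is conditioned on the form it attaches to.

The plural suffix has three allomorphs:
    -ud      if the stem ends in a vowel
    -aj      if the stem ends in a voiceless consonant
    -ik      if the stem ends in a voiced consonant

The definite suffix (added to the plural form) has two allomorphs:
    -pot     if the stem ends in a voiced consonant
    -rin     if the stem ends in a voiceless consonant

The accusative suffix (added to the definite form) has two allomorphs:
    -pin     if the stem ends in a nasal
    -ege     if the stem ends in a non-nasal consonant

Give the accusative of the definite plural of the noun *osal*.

osalikrinpin

The final sound of *osal* is /l/, which is a voiced consonant, so the plural suffix is -ik, giving *osalik*.
The plural form *osalik*: final consonant = /k/, voiceless → -rin → *osalikrin*.
The final consonant of the definite form *osalikrin* is /n/, which is a nasal, so the accusative suffix is -pin, giving *osalikrinpin*.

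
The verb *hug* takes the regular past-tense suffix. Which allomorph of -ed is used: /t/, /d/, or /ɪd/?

/d/

The stem *hug* ends in a voiced sound other than /d/.
The -ed suffix is realized as /ɪd/ after /t, d/; as /t/ after other voiceless consonants; and as /d/ after other voiced sounds.
So -ed on *hug* is pronounced /d/.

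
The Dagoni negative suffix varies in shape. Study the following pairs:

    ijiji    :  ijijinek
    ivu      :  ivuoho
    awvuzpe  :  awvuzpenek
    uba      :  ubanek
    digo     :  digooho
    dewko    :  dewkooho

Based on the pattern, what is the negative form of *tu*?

The alternation tracks the last vowel of the stem — -oho when the last vowel of the stem is a rounded vowel (*ivu*, *digo*, *dewko*); -nek when the last vowel of the stem is an unrounded vowel (*ijiji*, *awvuzpe*, *uba*).
*tu*: last vowel = /u/, a rounded vowel → -oho → *tuoho*.

tuoho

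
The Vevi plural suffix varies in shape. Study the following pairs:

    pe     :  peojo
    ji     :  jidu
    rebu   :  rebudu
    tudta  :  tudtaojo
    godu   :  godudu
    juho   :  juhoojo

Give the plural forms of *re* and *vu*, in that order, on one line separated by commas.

reojo, vudu

The pattern is height harmony: -du when the last vowel of the stem is a high vowel (*ji*, *rebu*, *godu*); -ojo when the last vowel of the stem is a non-high vowel (*pe*, *tudta*, *juho*).
The last vowel of *re* is /e/, which is a non-high vowel, so the suffix is -ojo, giving *reojo*.
Since the last vowel of *vu* is /u/ (a high vowel), it takes -du, giving *vudu*.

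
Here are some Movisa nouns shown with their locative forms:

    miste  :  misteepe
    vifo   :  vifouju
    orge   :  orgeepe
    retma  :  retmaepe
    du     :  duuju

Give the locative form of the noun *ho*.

houju

The alternation tracks the last vowel of the stem — -uju when the last vowel of the stem is a rounded vowel (*vifo*, *du*); -epe when the last vowel of the stem is an unrounded vowel (*miste*, *orge*, *retma*).
*ho* — last vowel /o/ (a rounded vowel) → -uju → *houju*.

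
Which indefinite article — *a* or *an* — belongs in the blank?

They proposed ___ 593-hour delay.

The indefinite article is chosen by the initial *sound* of the following word, not its spelling.
The number *593* is spoken "five hundred …", beginning with /faɪv/ — a consonant sound.
So the article is *a*: They proposed a 593-hour delay.

a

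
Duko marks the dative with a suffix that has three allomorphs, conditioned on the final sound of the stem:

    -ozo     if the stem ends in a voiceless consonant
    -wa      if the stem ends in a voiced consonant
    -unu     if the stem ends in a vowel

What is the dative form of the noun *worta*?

The final sound of *worta* is /a/, which is a vowel, so the suffix is -unu, giving *wortaunu*.

wortaunu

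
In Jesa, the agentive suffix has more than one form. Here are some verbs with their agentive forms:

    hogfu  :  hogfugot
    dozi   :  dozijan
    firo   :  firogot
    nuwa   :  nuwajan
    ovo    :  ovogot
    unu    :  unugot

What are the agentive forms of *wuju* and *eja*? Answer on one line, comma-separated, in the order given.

The pattern is rounding harmony: -got when the last vowel of the stem is a rounded vowel (*hogfu*, *firo*, *ovo*, *unu*); -jan when the last vowel of the stem is an unrounded vowel (*dozi*, *nuwa*).
Since the last vowel of *wuju* is /u/ (a rounded vowel), it takes -got, giving *wujugot*.
*eja*: last vowel = /a/, an unrounded vowel → -jan → *ejajan*.

wujugot, ejajan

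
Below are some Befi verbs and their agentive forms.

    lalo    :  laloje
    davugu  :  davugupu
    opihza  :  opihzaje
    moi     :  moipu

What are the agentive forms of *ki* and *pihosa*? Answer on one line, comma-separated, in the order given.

kipu, pihosaje

The pattern is height harmony: -pu when the last vowel of the stem is a high vowel (*davugu*, *moi*); -je when the last vowel of the stem is a non-high vowel (*lalo*, *opihza*).
*ki*: last vowel = /i/, a high vowel → -pu → *kipu*.
The last vowel of *pihosa* is /a/, which is a non-high vowel, so the suffix is -je, giving *pihosaje*.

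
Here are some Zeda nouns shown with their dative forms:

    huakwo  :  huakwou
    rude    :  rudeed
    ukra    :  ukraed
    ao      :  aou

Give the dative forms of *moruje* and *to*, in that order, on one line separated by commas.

The suffix is conditioned by the last vowel: -u when the last vowel of the stem is a rounded vowel (*huakwo*, *ao*); -ed when the last vowel of the stem is an unrounded vowel (*rude*, *ukra*).
The last vowel of *moruje* is /e/, which is an unrounded vowel, so the suffix is -ed, giving *morujeed*.
Since the last vowel of *to* is /o/ (a rounded vowel), it takes -u, giving *tou*.

morujeed, tou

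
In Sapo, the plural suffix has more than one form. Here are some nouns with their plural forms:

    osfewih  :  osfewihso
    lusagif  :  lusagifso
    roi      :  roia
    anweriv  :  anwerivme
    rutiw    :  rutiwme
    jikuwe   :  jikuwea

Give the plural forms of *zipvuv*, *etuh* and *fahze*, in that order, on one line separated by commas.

The pattern is voicing of the final sound: -so when the stem ends in a voiceless consonant (*osfewih*, *lusagif*); -me when the stem ends in a voiced consonant (*anweriv*, *rutiw*); -a when the stem ends in a vowel (*roi*, *jikuwe*).
The final sound of *zipvuv* is /v/, which is a voiced consonant, so the suffix is -me, giving *zipvuvme*.
*etuh*: final sound = /h/, a voiceless consonant → -so → *etuhso*.
Since the final sound of *fahze* is /e/ (a vowel), it takes -a, giving *fahzea*.

zipvuvme, etuhso, fahzea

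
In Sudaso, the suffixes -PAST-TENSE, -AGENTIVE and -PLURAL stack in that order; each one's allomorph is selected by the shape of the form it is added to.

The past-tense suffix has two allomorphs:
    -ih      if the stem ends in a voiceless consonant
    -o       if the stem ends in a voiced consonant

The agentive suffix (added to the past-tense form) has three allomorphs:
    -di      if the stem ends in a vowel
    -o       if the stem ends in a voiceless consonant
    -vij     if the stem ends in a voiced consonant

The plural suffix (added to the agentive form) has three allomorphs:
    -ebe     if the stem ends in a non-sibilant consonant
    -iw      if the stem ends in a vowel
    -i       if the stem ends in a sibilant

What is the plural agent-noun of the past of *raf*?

rafihoiw

Since the final consonant of *raf* is /f/ (voiceless), it takes -ih, giving *rafih*.
The past-tense form *rafih*: final sound = /h/, a voiceless consonant → -o → *rafiho*.
The agentive form *rafiho* — final sound /o/ (a vowel) → -iw → *rafihoiw*.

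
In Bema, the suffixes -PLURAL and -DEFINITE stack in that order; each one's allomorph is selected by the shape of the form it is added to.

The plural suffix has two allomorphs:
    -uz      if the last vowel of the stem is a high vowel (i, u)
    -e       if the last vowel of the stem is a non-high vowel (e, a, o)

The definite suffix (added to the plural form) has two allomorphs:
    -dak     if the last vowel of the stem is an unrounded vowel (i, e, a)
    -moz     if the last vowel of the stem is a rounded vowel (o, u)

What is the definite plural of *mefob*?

mefobedak

*mefob* — last vowel /o/ (a non-high vowel) → -e → *mefobe*.
The last vowel of the plural form *mefobe* is /e/, which is an unrounded vowel, so the definite suffix is -dak, giving *mefobedak*.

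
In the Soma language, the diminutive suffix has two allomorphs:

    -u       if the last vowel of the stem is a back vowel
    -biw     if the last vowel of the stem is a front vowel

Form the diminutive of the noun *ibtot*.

The last vowel of *ibtot* is /o/, which is a back vowel, so the suffix is -u, giving *ibtotu*.

ibtotu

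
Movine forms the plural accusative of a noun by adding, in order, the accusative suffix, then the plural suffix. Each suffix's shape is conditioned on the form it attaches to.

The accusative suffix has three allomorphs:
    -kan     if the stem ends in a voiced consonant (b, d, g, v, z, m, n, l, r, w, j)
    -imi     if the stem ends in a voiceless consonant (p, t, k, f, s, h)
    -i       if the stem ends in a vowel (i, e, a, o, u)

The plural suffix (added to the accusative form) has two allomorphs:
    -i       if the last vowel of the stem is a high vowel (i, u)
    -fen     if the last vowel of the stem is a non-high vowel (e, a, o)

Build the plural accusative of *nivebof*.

*nivebof* — final sound /f/ (a voiceless consonant) → -imi → *nivebofimi*.
The last vowel of the accusative form *nivebofimi* is /i/, which is a high vowel, so the plural suffix is -i, giving *nivebofimii*.

nivebofimii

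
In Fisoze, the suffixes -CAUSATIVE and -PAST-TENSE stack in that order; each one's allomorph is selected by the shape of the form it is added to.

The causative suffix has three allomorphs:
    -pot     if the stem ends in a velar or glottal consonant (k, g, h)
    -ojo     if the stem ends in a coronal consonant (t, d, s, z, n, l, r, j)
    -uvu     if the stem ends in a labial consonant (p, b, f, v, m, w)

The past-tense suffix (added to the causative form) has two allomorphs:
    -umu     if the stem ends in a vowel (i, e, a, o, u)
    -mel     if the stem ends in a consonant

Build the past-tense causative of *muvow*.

*muvow* — final consonant /w/ (labial) → -uvu → *muvowuvu*.
Since the final sound of the causative form *muvowuvu* is /u/ (a vowel), it takes -umu, giving *muvowuvuumu*.

muvowuvuumu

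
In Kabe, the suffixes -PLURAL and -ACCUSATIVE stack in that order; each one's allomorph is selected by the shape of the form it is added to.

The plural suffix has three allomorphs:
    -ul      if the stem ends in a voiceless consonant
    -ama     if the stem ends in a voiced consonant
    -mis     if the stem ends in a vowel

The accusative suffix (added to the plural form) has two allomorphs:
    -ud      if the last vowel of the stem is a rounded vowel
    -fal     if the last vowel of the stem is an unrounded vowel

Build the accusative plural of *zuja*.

zujamisfal

Since the final sound of *zuja* is /a/ (a vowel), it takes -mis, giving *zujamis*.
The plural form *zujamis* — last vowel /i/ (an unrounded vowel) → -fal → *zujamisfal*.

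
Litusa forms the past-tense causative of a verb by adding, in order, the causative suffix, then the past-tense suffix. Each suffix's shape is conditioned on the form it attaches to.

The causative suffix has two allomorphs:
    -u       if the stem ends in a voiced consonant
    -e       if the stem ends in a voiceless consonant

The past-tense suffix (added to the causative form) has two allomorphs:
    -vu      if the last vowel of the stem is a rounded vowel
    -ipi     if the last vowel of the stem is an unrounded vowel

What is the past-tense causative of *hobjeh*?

hobjeheipi

Since the final consonant of *hobjeh* is /h/ (voiceless), it takes -e, giving *hobjehe*.
The causative form *hobjehe*: last vowel = /e/, an unrounded vowel → -ipi → *hobjeheipi*.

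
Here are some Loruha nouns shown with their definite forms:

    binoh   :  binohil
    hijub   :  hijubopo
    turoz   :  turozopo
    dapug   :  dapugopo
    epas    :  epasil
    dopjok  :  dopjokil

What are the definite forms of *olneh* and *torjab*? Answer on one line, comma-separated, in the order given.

olnehil, torjabopo

The alternation tracks the final consonant of the stem — -il when the stem ends in a voiceless consonant (*binoh*, *epas*, *dopjok*); -opo when the stem ends in a voiced consonant (*hijub*, *turoz*, *dapug*).
*olneh*: final consonant = /h/, voiceless → -il → *olnehil*.
The final consonant of *torjab* is /b/, which is voiced, so the suffix is -opo, giving *torjabopo*.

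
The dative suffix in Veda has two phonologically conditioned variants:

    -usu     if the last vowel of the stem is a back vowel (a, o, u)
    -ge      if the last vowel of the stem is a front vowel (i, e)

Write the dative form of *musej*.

musejge

*musej*: last vowel = /e/, a front vowel → -ge → *musejge*.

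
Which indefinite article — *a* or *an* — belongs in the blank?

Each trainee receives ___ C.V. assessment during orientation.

The indefinite article is chosen by the initial *sound* of the following word, not its spelling.
The initialism *C.V.* is read letter by letter; the first letter, C, is pronounced /siː/, which begins with a consonant sound.
So the article is *a*: Each trainee receives a C.V. assessment during orientation.

a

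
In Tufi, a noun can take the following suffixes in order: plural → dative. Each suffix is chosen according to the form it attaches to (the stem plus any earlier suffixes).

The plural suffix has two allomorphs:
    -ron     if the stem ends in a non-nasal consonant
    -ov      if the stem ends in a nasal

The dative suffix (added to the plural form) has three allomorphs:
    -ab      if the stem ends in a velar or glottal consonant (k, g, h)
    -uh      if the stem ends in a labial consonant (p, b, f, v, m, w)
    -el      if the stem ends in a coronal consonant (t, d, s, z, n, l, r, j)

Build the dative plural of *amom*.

amomovuh

*amom*: final consonant = /m/, a nasal → -ov → *amomov*.
Since the final consonant of the plural form *amomov* is /v/ (labial), it takes -uh, giving *amomovuh*.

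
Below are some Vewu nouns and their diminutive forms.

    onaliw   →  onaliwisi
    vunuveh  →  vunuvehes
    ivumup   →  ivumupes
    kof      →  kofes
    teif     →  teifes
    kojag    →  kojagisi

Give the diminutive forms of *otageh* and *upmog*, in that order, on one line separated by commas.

The suffix is conditioned by the final consonant: -es when the stem ends in a voiceless consonant (*vunuveh*, *ivumup*, *kof*, *teif*); -isi when the stem ends in a voiced consonant (*onaliw*, *kojag*).
The final consonant of *otageh* is /h/, which is voiceless, so the suffix is -es, giving *otagehes*.
*upmog* — final consonant /g/ (voiced) → -isi → *upmogisi*.

otagehes, upmogisi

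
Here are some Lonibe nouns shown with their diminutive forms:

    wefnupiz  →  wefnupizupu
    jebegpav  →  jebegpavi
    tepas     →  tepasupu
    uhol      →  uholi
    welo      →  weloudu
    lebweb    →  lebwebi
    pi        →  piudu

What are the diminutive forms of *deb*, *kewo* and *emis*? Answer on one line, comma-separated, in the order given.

Looking at the final sound of each stem: -upu when the stem ends in a sibilant (*wefnupiz*, *tepas*); -i when the stem ends in a non-sibilant consonant (*jebegpav*, *uhol*, *lebweb*); -udu when the stem ends in a vowel (*welo*, *pi*).
Since the final sound of *deb* is /b/ (a non-sibilant consonant), it takes -i, giving *debi*.
*kewo*: final sound = /o/, a vowel → -udu → *kewoudu*.
*emis*: final sound = /s/, a sibilant → -upu → *emisupu*.

debi, kewoudu, emisupu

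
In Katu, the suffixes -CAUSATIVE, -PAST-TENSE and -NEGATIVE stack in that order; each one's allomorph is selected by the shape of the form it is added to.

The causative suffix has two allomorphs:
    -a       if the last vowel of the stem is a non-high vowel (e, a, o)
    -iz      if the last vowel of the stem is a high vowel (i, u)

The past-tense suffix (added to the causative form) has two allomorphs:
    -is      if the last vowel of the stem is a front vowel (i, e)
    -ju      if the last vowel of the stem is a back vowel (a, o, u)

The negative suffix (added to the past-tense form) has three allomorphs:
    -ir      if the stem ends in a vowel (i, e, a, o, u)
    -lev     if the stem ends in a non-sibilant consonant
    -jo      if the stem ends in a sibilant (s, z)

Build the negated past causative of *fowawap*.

fowawapajuir

*fowawap* — last vowel /a/ (a non-high vowel) → -a → *fowawapa*.
The causative form *fowawapa* — last vowel /a/ (a back vowel) → -ju → *fowawapaju*.
Since the final sound of the past-tense form *fowawapaju* is /u/ (a vowel), it takes -ir, giving *fowawapajuir*.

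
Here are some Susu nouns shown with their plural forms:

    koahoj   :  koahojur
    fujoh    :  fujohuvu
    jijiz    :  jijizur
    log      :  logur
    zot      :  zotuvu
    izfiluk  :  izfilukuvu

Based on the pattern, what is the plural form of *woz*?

Looking at the final consonant of each stem: -uvu when the stem ends in a voiceless consonant (*fujoh*, *zot*, *izfiluk*); -ur when the stem ends in a voiced consonant (*koahoj*, *jijiz*, *log*).
*woz* — final consonant /z/ (voiced) → -ur → *wozur*.

wozur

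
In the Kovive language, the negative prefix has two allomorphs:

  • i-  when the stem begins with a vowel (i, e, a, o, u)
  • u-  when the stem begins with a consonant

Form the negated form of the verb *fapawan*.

Since the first sound of *fapawan* is /f/ (a consonant), it takes u-, giving *ufapawan*.

ufapawan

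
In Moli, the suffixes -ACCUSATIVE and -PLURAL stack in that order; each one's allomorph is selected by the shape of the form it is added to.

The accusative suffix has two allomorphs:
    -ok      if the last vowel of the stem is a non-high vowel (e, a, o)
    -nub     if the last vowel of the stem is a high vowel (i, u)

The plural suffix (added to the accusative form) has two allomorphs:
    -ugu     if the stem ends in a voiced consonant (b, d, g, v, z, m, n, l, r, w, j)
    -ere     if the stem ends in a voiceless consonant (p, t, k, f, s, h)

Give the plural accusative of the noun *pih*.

pihnubugu

The last vowel of *pih* is /i/, which is a high vowel, so the accusative suffix is -nub, giving *pihnub*.
The final consonant of the accusative form *pihnub* is /b/, which is voiced, so the plural suffix is -ugu, giving *pihnubugu*.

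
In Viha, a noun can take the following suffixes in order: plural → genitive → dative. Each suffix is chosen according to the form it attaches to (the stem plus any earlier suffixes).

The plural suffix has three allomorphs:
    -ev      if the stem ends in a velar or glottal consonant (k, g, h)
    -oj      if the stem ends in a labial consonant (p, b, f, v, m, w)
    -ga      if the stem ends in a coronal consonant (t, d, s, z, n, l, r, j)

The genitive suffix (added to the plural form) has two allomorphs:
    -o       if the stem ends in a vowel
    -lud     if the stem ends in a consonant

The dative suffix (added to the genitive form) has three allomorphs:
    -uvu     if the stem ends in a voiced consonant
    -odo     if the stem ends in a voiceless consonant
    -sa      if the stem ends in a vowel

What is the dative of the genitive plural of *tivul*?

Since the final consonant of *tivul* is /l/ (coronal), it takes -ga, giving *tivulga*.
Since the final sound of the plural form *tivulga* is /a/ (a vowel), it takes -o, giving *tivulgao*.
The genitive form *tivulgao* — final sound /o/ (a vowel) → -sa → *tivulgaosa*.

tivulgaosa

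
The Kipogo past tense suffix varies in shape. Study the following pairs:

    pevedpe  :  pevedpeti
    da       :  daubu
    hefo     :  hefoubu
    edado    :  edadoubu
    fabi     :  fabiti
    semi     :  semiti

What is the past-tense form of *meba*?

Looking at the last vowel of each stem: -ti when the last vowel of the stem is a front vowel (*pevedpe*, *fabi*, *semi*); -ubu when the last vowel of the stem is a back vowel (*da*, *hefo*, *edado*).
Since the last vowel of *meba* is /a/ (a back vowel), it takes -ubu, giving *mebaubu*.

mebaubu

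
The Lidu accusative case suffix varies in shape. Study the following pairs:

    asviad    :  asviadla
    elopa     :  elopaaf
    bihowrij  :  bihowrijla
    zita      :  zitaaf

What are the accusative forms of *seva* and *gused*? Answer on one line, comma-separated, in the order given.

sevaaf, gusedla

Looking at the final sound of each stem: -la when the stem ends in a consonant (*asviad*, *bihowrij*); -af when the stem ends in a vowel (*elopa*, *zita*).
*seva* — final sound /a/ (a vowel) → -af → *sevaaf*.
*gused*: final sound = /d/, a consonant → -la → *gusedla*.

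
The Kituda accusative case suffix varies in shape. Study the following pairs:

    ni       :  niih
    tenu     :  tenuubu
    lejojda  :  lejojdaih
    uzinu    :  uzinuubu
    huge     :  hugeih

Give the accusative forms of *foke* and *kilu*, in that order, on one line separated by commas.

The suffix is conditioned by the last vowel: -ubu when the last vowel of the stem is a rounded vowel (*tenu*, *uzinu*); -ih when the last vowel of the stem is an unrounded vowel (*ni*, *lejojda*, *huge*).
Since the last vowel of *foke* is /e/ (an unrounded vowel), it takes -ih, giving *fokeih*.
*kilu* — last vowel /u/ (a rounded vowel) → -ubu → *kiluubu*.

fokeih, kiluubu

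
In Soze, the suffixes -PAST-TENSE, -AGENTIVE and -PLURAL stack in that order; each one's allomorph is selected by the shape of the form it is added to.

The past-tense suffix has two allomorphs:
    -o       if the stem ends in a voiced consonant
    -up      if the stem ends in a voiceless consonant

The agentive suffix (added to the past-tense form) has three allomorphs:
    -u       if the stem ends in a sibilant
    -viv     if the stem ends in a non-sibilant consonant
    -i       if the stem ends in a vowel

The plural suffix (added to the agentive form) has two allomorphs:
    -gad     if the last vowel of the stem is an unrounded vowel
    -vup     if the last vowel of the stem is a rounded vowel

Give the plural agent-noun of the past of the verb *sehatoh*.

sehatohupvivgad

*sehatoh*: final consonant = /h/, voiceless → -up → *sehatohup*.
Since the final sound of the past-tense form *sehatohup* is /p/ (a non-sibilant consonant), it takes -viv, giving *sehatohupviv*.
The last vowel of the agentive form *sehatohupviv* is /i/, which is an unrounded vowel, so the plural suffix is -gad, giving *sehatohupvivgad*.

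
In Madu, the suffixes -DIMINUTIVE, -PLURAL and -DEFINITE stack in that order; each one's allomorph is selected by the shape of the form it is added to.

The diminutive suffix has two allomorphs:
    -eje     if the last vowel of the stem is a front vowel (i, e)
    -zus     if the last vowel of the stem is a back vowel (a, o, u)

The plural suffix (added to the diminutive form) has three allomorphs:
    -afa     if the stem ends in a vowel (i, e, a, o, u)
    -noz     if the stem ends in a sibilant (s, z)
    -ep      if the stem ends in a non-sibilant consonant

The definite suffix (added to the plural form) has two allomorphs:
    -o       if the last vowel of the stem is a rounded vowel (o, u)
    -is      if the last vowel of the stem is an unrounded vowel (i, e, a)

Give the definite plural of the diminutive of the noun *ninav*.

ninavzusnozo

The last vowel of *ninav* is /a/, which is a back vowel, so the diminutive suffix is -zus, giving *ninavzus*.
The final sound of the diminutive form *ninavzus* is /s/, which is a sibilant, so the plural suffix is -noz, giving *ninavzusnoz*.
The plural form *ninavzusnoz* — last vowel /o/ (a rounded vowel) → -o → *ninavzusnozo*.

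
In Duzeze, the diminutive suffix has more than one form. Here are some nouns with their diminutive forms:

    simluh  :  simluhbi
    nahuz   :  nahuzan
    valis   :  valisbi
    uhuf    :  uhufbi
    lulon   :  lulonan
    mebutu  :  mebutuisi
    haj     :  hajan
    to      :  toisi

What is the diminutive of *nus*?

nusbi

The alternation tracks the final sound of the stem — -bi when the stem ends in a voiceless consonant (*simluh*, *valis*, *uhuf*); -an when the stem ends in a voiced consonant (*nahuz*, *lulon*, *haj*); -isi when the stem ends in a vowel (*mebutu*, *to*).
Since the final sound of *nus* is /s/ (a voiceless consonant), it takes -bi, giving *nusbi*.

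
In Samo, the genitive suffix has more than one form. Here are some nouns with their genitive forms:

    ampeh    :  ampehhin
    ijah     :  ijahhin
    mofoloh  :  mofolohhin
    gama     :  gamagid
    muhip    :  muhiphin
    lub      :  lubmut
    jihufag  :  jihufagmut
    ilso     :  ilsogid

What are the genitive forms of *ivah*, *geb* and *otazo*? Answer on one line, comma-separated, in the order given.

Looking at the final sound of each stem: -hin when the stem ends in a voiceless consonant (*ampeh*, *ijah*, *mofoloh*, *muhip*); -mut when the stem ends in a voiced consonant (*lub*, *jihufag*); -gid when the stem ends in a vowel (*gama*, *ilso*).
The final sound of *ivah* is /h/, which is a voiceless consonant, so the suffix is -hin, giving *ivahhin*.
*geb*: final sound = /b/, a voiced consonant → -mut → *gebmut*.
Since the final sound of *otazo* is /o/ (a vowel), it takes -gid, giving *otazogid*.

ivahhin, gebmut, otazogid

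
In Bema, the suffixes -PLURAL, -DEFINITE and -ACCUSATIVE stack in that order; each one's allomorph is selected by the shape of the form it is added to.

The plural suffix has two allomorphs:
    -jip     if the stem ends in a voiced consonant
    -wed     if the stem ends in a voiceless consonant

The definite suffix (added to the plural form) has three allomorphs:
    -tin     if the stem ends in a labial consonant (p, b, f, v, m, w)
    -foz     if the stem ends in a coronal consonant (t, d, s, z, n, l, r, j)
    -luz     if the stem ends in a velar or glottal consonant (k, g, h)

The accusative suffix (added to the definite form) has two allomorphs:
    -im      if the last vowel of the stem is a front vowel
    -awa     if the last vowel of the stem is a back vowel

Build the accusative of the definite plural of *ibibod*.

*ibibod*: final consonant = /d/, voiced → -jip → *ibibodjip*.
The plural form *ibibodjip*: final consonant = /p/, labial → -tin → *ibibodjiptin*.
The definite form *ibibodjiptin* — last vowel /i/ (a front vowel) → -im → *ibibodjiptinim*.

ibibodjiptinim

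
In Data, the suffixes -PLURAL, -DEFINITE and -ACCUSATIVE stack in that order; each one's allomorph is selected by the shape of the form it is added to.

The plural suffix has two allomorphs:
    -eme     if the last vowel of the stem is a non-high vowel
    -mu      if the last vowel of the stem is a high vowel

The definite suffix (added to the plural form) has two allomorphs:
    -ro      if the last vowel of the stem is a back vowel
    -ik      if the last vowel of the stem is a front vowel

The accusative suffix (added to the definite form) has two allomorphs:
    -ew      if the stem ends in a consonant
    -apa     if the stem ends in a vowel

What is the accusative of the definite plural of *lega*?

legaemeikew

*lega* — last vowel /a/ (a non-high vowel) → -eme → *legaeme*.
Since the last vowel of the plural form *legaeme* is /e/ (a front vowel), it takes -ik, giving *legaemeik*.
The final sound of the definite form *legaemeik* is /k/, which is a consonant, so the accusative suffix is -ew, giving *legaemeikew*.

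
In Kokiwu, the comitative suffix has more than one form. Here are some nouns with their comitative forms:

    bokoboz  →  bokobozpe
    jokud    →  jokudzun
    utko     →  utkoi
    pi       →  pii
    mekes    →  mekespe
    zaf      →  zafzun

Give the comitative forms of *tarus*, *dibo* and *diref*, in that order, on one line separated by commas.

The suffix is conditioned by the final sound: -pe when the stem ends in a sibilant (*bokoboz*, *mekes*); -zun when the stem ends in a non-sibilant consonant (*jokud*, *zaf*); -i when the stem ends in a vowel (*utko*, *pi*).
The final sound of *tarus* is /s/, which is a sibilant, so the suffix is -pe, giving *taruspe*.
Since the final sound of *dibo* is /o/ (a vowel), it takes -i, giving *diboi*.
The final sound of *diref* is /f/, which is a non-sibilant consonant, so the suffix is -zun, giving *direfzun*.

taruspe, diboi, direfzun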